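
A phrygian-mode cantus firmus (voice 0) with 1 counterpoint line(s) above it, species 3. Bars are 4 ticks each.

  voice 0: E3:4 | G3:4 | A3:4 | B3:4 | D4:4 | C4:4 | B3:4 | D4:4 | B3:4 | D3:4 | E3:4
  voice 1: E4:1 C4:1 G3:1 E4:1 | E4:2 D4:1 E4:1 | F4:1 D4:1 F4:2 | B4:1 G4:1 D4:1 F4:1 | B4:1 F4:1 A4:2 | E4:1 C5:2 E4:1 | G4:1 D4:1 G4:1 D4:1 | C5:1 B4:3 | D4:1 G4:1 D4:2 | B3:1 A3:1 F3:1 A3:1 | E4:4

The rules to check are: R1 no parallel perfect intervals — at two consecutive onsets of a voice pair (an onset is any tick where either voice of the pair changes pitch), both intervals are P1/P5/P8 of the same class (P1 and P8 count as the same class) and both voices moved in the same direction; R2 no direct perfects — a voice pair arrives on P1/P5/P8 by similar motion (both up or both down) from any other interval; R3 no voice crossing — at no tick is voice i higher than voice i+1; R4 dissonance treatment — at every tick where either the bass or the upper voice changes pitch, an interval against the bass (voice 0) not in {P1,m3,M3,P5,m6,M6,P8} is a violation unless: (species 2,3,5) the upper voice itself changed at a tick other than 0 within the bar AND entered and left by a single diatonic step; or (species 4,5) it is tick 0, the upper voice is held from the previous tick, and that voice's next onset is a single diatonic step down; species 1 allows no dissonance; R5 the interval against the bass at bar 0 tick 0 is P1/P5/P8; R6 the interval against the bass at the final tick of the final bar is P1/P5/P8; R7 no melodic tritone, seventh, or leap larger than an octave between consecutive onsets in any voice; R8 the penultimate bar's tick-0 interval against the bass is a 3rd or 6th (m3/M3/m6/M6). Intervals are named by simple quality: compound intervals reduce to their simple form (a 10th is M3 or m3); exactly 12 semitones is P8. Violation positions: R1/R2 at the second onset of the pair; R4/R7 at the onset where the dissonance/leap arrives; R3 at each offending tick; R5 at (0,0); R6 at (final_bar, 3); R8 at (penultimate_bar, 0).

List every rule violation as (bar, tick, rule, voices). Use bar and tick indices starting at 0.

(2, 1, R4, (0, 1))
(3, 0, R2, (0, 1))
(3, 0, R7, (1,))
(3, 3, R4, (0, 1))
(4, 0, R7, (1,))
(4, 1, R7, (1,))
(7, 0, R4, (0, 1))
(7, 0, R7, (1,))
(10, 0, R2, (0, 1))

bar 0: v0=E3 v1=E4 downbeat P8
bar 1: v0=G3 v1=E4 downbeat M6
bar 2: v0=A3 v1=F4 downbeat m6
bar 3: v0=B3 v1=B4 downbeat P8
bar 4: v0=D4 v1=B4 downbeat M6
bar 5: v0=C4 v1=E4 downbeat M3
bar 6: v0=B3 v1=G4 downbeat m6
bar 7: v0=D4 v1=C5 downbeat m7
bar 8: v0=B3 v1=D4 downbeat m3
bar 9: v0=D3 v1=B3 downbeat M6
bar 10: v0=E3 v1=E4 downbeat P8
  -> R4 @ bar 2 tick 1 v(0, 1): A3/D4 P4 untreated
  -> R2 @ bar 3 tick 0 v(0, 1): A3/F4 m6 -> B3/B4 P8 similar
  -> R7 @ bar 3 tick 0 v(1,): F4->B4 leap 6st
  -> R4 @ bar 3 tick 3 v(0, 1): B3/F4 TT untreated
  -> R7 @ bar 4 tick 0 v(1,): F4->B4 leap 6st
  -> R7 @ bar 4 tick 1 v(1,): B4->F4 leap 6st
  -> R4 @ bar 7 tick 0 v(0, 1): D4/C5 m7 untreated
  -> R7 @ bar 7 tick 0 v(1,): D4->C5 leap 10st
  -> R2 @ bar 10 tick 0 v(0, 1): D3/A3 P5 -> E3/E4 P8 similar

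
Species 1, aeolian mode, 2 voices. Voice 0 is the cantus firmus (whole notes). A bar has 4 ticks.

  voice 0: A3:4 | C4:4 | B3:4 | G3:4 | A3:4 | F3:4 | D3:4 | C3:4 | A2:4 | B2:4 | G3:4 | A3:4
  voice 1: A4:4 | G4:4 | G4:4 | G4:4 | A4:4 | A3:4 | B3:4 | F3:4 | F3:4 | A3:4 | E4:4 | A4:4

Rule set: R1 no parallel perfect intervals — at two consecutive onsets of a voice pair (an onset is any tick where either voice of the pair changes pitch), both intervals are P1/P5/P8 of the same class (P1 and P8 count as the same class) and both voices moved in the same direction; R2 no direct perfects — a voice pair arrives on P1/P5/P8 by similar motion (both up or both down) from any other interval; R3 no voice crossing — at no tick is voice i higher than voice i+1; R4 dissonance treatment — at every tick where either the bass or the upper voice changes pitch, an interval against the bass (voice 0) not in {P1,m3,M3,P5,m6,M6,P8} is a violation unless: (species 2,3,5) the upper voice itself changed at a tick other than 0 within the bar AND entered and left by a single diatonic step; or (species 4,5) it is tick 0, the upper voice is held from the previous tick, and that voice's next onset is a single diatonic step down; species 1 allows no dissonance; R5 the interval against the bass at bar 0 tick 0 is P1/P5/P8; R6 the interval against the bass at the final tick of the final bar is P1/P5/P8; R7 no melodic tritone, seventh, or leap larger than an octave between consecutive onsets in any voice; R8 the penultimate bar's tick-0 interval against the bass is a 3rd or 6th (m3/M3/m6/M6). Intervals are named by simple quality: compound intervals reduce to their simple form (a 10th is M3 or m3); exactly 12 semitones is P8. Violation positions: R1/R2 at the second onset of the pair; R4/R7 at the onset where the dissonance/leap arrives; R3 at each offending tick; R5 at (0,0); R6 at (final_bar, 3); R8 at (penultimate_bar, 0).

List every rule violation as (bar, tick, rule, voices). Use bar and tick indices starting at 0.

bar 0: v0=A3 v1=A4 downbeat P8
bar 1: v0=C4 v1=G4 downbeat P5
bar 2: v0=B3 v1=G4 downbeat m6
bar 3: v0=G3 v1=G4 downbeat P8
bar 4: v0=A3 v1=A4 downbeat P8
bar 5: v0=F3 v1=A3 downbeat M3
bar 6: v0=D3 v1=B3 downbeat M6
bar 7: v0=C3 v1=F3 downbeat P4
bar 8: v0=A2 v1=F3 downbeat m6
bar 9: v0=B2 v1=A3 downbeat m7
bar 10: v0=G3 v1=E4 downbeat M6
bar 11: v0=A3 v1=A4 downbeat P8
  -> R1 @ bar 4 tick 0 v(0, 1): G3/G4 P8 -> A3/A4 P8 similar
  -> R4 @ bar 7 tick 0 v(0, 1): C3/F3 P4 untreated
  -> R7 @ bar 7 tick 0 v(1,): B3->F3 leap 6st
  -> R4 @ bar 9 tick 0 v(0, 1): B2/A3 m7 untreated
  -> R2 @ bar 11 tick 0 v(0, 1): G3/E4 M6 -> A3/A4 P8 similar

(4, 0, R1, (0, 1))
(7, 0, R4, (0, 1))
(7, 0, R7, (1,))
(9, 0, R4, (0, 1))
(11, 0, R2, (0, 1))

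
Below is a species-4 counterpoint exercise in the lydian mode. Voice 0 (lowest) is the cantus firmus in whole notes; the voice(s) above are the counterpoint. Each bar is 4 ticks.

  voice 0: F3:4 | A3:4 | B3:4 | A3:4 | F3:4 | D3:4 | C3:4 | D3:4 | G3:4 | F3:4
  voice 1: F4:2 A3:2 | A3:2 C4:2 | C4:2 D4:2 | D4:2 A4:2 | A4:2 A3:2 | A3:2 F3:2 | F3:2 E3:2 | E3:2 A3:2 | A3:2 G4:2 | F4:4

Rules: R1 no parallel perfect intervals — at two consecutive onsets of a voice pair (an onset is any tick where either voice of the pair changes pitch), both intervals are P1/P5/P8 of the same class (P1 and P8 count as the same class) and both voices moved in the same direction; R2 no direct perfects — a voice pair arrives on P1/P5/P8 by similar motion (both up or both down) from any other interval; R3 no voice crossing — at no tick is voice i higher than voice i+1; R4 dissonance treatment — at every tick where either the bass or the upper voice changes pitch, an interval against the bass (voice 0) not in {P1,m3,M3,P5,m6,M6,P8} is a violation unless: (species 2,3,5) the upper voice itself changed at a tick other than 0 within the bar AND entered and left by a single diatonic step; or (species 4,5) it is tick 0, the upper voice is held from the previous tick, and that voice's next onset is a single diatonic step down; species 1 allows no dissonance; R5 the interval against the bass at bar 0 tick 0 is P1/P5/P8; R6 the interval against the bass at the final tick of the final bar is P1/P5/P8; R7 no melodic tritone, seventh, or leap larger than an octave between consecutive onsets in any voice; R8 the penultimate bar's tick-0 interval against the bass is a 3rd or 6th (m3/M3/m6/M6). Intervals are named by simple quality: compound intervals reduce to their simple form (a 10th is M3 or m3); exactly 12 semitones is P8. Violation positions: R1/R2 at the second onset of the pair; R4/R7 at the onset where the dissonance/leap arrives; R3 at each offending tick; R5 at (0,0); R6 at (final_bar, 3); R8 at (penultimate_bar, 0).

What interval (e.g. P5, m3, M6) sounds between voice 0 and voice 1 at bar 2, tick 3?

m3

voice 0=B3 voice 1=D4 -> m3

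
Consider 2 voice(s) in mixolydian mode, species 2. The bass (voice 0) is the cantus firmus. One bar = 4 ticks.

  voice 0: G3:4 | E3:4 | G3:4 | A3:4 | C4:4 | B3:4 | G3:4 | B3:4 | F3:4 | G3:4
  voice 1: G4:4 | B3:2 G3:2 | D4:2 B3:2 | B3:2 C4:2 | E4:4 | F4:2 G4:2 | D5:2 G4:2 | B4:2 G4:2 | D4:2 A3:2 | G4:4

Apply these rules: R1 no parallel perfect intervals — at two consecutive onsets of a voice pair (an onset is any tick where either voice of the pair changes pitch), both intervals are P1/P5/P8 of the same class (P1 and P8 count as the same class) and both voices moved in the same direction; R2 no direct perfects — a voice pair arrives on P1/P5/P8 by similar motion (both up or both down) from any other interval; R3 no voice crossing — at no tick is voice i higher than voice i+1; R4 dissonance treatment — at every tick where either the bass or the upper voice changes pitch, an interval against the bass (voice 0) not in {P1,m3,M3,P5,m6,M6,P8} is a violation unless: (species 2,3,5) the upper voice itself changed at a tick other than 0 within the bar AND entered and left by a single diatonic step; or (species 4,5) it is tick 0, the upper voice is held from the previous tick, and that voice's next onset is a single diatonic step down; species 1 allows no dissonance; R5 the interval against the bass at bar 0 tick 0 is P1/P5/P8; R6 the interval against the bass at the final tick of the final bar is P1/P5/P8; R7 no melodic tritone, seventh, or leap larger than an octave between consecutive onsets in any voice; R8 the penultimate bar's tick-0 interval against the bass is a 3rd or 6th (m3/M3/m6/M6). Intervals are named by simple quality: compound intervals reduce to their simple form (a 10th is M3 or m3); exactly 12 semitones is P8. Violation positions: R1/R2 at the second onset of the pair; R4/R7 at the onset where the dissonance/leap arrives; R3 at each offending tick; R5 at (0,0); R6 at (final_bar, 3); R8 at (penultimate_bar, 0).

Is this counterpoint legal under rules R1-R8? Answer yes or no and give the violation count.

No (8 violations)

bar 0: v0=G3 v1=G4 (P8)
bar 1: v0=E3 v1=B3 (P5)
bar 2: v0=G3 v1=D4 (P5)
bar 3: v0=A3 v1=B3 (M2)
bar 4: v0=C4 v1=E4 (M3)
bar 5: v0=B3 v1=F4 (TT)
bar 6: v0=G3 v1=D5 (P5)
bar 7: v0=B3 v1=B4 (P8)
bar 8: v0=F3 v1=D4 (M6)
bar 9: v0=G3 v1=G4 (P8)
  R2 @ bar1.0: G3/G4 P8 -> E3/B3 P5 similar
  R2 @ bar2.0: E3/G3 m3 -> G3/D4 P5 similar
  R4 @ bar3.0: A3/B3 M2 untreated
  R4 @ bar5.0: B3/F4 TT untreated
  R1 @ bar7.0: G3/G4 P8 -> B3/B4 P8 similar
  R7 @ bar8.0: B3->F3 leap 6st
  R2 @ bar9.0: F3/A3 M3 -> G3/G4 P8 similar
  R7 @ bar9.0: A3->G4 leap 10st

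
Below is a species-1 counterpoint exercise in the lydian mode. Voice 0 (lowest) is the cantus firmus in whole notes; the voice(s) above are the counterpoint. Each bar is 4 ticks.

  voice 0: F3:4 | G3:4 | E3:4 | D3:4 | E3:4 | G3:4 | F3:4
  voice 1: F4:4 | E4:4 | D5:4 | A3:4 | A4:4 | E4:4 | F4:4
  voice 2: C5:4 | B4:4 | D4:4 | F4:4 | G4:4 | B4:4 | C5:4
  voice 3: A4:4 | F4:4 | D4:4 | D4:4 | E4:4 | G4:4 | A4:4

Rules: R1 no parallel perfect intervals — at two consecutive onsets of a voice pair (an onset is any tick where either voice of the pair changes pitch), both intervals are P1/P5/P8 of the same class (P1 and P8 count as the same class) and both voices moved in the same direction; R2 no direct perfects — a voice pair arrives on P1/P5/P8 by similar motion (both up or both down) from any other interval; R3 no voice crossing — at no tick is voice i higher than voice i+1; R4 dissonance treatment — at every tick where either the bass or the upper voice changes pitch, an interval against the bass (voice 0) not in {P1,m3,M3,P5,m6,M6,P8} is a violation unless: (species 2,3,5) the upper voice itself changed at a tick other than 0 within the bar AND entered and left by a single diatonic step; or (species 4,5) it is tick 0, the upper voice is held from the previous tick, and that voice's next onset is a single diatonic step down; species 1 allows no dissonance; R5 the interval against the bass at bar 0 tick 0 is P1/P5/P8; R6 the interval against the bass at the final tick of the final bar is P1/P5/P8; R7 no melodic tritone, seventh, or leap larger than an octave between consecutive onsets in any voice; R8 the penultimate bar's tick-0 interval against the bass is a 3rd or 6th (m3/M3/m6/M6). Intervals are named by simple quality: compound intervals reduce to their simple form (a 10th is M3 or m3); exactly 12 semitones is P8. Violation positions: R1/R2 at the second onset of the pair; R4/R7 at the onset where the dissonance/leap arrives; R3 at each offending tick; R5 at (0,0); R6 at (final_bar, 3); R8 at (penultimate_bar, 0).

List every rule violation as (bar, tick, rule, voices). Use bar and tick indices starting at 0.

(0, 0, R3, (2, 3))
(0, 0, R5, (0, 3))
(0, 1, R3, (2, 3))
(0, 2, R3, (2, 3))
(0, 3, R3, (2, 3))
(1, 0, R1, (1, 2))
(1, 0, R3, (2, 3))
(1, 0, R4, (0, 3))
(1, 1, R3, (2, 3))
(1, 2, R3, (2, 3))
(1, 3, R3, (2, 3))
(2, 0, R2, (2, 3))
(2, 0, R3, (1, 2))
(2, 0, R4, (0, 1))
(2, 0, R4, (0, 2))
(2, 0, R4, (0, 3))
(2, 0, R7, (1,))
(2, 1, R3, (1, 2))
(2, 2, R3, (1, 2))
(2, 3, R3, (1, 2))
(3, 0, R2, (0, 1))
(3, 0, R3, (2, 3))
(3, 0, R7, (1,))
(3, 1, R3, (2, 3))
(3, 2, R3, (2, 3))
(3, 3, R3, (2, 3))
(4, 0, R1, (0, 3))
(4, 0, R3, (1, 2))
(4, 0, R3, (2, 3))
(4, 0, R4, (0, 1))
(4, 1, R3, (1, 2))
(4, 1, R3, (2, 3))
(4, 2, R3, (1, 2))
(4, 2, R3, (2, 3))
(4, 3, R3, (1, 2))
(4, 3, R3, (2, 3))
(5, 0, R1, (0, 3))
(5, 0, R3, (2, 3))
(5, 0, R8, (0, 3))
(5, 1, R3, (2, 3))
(5, 2, R3, (2, 3))
(5, 3, R3, (2, 3))
(6, 0, R1, (1, 2))
(6, 0, R3, (2, 3))
(6, 1, R3, (2, 3))
(6, 2, R3, (2, 3))
(6, 3, R3, (2, 3))
(6, 3, R6, (0, 3))

bar 0: v0=F3 v1=F4 v2=C5 v3=A4 downbeat M3
bar 1: v0=G3 v1=E4 v2=B4 v3=F4 downbeat m7
bar 2: v0=E3 v1=D5 v2=D4 v3=D4 downbeat m7
bar 3: v0=D3 v1=A3 v2=F4 v3=D4 downbeat P8
bar 4: v0=E3 v1=A4 v2=G4 v3=E4 downbeat P8
bar 5: v0=G3 v1=E4 v2=B4 v3=G4 downbeat P8
bar 6: v0=F3 v1=F4 v2=C5 v3=A4 downbeat M3
  -> R3 @ bar 0 tick 0 v(2, 3): C5 above A4
  -> R5 @ bar 0 tick 0 v(0, 3): opens on M3
  -> R3 @ bar 0 tick 1 v(2, 3): C5 above A4
  -> R3 @ bar 0 tick 2 v(2, 3): C5 above A4
  -> R3 @ bar 0 tick 3 v(2, 3): C5 above A4
  -> R1 @ bar 1 tick 0 v(1, 2): F4/C5 P5 -> E4/B4 P5 similar
  -> R3 @ bar 1 tick 0 v(2, 3): B4 above F4
  -> R4 @ bar 1 tick 0 v(0, 3): G3/F4 m7 untreated
  -> R3 @ bar 1 tick 1 v(2, 3): B4 above F4
  -> R3 @ bar 1 tick 2 v(2, 3): B4 above F4
  -> R3 @ bar 1 tick 3 v(2, 3): B4 above F4
  -> R2 @ bar 2 tick 0 v(2, 3): B4/F4 TT -> D4/D4 P1 similar
  -> R3 @ bar 2 tick 0 v(1, 2): D5 above D4
  -> R4 @ bar 2 tick 0 v(0, 1): E3/D5 m7 untreated
  -> R4 @ bar 2 tick 0 v(0, 2): E3/D4 m7 untreated
  -> R4 @ bar 2 tick 0 v(0, 3): E3/D4 m7 untreated
  -> R7 @ bar 2 tick 0 v(1,): E4->D5 leap 10st
  -> R3 @ bar 2 tick 1 v(1, 2): D5 above D4
  -> R3 @ bar 2 tick 2 v(1, 2): D5 above D4
  -> R3 @ bar 2 tick 3 v(1, 2): D5 above D4
  -> R2 @ bar 3 tick 0 v(0, 1): E3/D5 m7 -> D3/A3 P5 similar
  -> R3 @ bar 3 tick 0 v(2, 3): F4 above D4
  -> R7 @ bar 3 tick 0 v(1,): D5->A3 leap 17st
  -> R3 @ bar 3 tick 1 v(2, 3): F4 above D4
  -> R3 @ bar 3 tick 2 v(2, 3): F4 above D4
  -> R3 @ bar 3 tick 3 v(2, 3): F4 above D4
  -> R1 @ bar 4 tick 0 v(0, 3): D3/D4 P8 -> E3/E4 P8 similar
  -> R3 @ bar 4 tick 0 v(1, 2): A4 above G4
  -> R3 @ bar 4 tick 0 v(2, 3): G4 above E4
  -> R4 @ bar 4 tick 0 v(0, 1): E3/A4 P4 untreated
  -> R3 @ bar 4 tick 1 v(1, 2): A4 above G4
  -> R3 @ bar 4 tick 1 v(2, 3): G4 above E4
  -> R3 @ bar 4 tick 2 v(1, 2): A4 above G4
  -> R3 @ bar 4 tick 2 v(2, 3): G4 above E4
  -> R3 @ bar 4 tick 3 v(1, 2): A4 above G4
  -> R3 @ bar 4 tick 3 v(2, 3): G4 above E4
  -> R1 @ bar 5 tick 0 v(0, 3): E3/E4 P8 -> G3/G4 P8 similar
  -> R3 @ bar 5 tick 0 v(2, 3): B4 above G4
  -> R8 @ bar 5 tick 0 v(0, 3): penult P8 not 3rd/6th
  -> R3 @ bar 5 tick 1 v(2, 3): B4 above G4
  -> R3 @ bar 5 tick 2 v(2, 3): B4 above G4
  -> R3 @ bar 5 tick 3 v(2, 3): B4 above G4
  -> R1 @ bar 6 tick 0 v(1, 2): E4/B4 P5 -> F4/C5 P5 similar
  -> R3 @ bar 6 tick 0 v(2, 3): C5 above A4
  -> R3 @ bar 6 tick 1 v(2, 3): C5 above A4
  -> R3 @ bar 6 tick 2 v(2, 3): C5 above A4
  -> R3 @ bar 6 tick 3 v(2, 3): C5 above A4
  -> R6 @ bar 6 tick 3 v(0, 3): closes on M3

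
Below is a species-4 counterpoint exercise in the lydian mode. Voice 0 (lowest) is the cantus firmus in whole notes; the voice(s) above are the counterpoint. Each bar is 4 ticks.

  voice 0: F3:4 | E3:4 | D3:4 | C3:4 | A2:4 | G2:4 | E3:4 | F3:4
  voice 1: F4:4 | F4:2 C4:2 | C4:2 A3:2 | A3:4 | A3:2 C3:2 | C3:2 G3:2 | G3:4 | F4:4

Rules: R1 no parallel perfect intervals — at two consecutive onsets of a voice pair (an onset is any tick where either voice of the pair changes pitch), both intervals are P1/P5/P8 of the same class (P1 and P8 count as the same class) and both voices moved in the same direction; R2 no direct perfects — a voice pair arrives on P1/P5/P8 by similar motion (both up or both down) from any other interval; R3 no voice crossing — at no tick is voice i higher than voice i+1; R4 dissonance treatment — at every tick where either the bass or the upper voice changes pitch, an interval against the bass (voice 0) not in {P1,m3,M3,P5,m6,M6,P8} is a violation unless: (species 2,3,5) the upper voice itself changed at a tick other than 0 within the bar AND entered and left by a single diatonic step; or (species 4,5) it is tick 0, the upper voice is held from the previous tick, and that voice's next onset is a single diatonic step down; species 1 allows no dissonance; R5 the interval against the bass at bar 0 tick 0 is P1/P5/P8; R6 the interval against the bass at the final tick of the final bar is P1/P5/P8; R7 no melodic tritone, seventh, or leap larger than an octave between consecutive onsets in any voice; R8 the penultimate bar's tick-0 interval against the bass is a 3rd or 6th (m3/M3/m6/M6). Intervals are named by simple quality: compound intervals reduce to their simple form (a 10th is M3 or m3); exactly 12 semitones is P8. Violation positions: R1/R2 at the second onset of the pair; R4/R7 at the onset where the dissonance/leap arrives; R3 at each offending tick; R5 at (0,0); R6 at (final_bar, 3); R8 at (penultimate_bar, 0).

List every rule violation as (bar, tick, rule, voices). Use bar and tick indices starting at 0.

(1, 0, R4, (0, 1))
(2, 0, R4, (0, 1))
(5, 0, R4, (0, 1))
(7, 0, R2, (0, 1))
(7, 0, R7, (1,))

bar 0: v0=F3 v1=F4 downbeat P8
bar 1: v0=E3 v1=F4 downbeat m2
bar 2: v0=D3 v1=C4 downbeat m7
bar 3: v0=C3 v1=A3 downbeat M6
bar 4: v0=A2 v1=A3 downbeat P8
bar 5: v0=G2 v1=C3 downbeat P4
bar 6: v0=E3 v1=G3 downbeat m3
bar 7: v0=F3 v1=F4 downbeat P8
  -> R4 @ bar 1 tick 0 v(0, 1): E3/F4 m2 untreated
  -> R4 @ bar 2 tick 0 v(0, 1): D3/C4 m7 untreated
  -> R4 @ bar 5 tick 0 v(0, 1): G2/C3 P4 untreated
  -> R2 @ bar 7 tick 0 v(0, 1): E3/G3 m3 -> F3/F4 P8 similar
  -> R7 @ bar 7 tick 0 v(1,): G3->F4 leap 10st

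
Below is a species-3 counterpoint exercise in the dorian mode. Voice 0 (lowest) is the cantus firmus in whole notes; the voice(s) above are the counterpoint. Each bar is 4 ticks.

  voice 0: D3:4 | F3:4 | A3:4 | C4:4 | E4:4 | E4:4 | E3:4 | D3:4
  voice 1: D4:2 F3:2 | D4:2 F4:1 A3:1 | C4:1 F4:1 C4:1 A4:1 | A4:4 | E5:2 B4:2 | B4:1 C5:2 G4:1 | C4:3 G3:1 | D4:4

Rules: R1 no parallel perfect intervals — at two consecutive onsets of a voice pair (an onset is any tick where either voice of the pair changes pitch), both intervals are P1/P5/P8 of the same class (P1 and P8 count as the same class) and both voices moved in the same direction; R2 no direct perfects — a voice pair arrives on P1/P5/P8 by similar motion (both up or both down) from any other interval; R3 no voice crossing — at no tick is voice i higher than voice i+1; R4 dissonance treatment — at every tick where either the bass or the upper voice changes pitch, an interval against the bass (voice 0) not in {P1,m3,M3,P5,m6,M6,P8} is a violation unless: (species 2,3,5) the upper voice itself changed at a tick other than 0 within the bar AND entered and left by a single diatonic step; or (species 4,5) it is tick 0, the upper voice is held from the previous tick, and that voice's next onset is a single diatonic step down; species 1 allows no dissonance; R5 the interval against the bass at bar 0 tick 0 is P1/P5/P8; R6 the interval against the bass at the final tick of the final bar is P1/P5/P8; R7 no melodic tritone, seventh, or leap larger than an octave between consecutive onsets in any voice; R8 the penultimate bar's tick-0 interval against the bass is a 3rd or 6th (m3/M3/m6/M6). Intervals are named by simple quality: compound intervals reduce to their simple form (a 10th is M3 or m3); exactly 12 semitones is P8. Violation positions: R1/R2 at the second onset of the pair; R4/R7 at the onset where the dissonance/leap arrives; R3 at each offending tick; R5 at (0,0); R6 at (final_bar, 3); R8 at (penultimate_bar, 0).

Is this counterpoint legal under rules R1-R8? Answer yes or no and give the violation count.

No (1 violations)

bar 0: v0=D3 v1=D4 (P8)
bar 1: v0=F3 v1=D4 (M6)
bar 2: v0=A3 v1=C4 (m3)
bar 3: v0=C4 v1=A4 (M6)
bar 4: v0=E4 v1=E5 (P8)
bar 5: v0=E4 v1=B4 (P5)
bar 6: v0=E3 v1=C4 (m6)
bar 7: v0=D3 v1=D4 (P8)
  R2 @ bar4.0: C4/A4 M6 -> E4/E5 P8 similar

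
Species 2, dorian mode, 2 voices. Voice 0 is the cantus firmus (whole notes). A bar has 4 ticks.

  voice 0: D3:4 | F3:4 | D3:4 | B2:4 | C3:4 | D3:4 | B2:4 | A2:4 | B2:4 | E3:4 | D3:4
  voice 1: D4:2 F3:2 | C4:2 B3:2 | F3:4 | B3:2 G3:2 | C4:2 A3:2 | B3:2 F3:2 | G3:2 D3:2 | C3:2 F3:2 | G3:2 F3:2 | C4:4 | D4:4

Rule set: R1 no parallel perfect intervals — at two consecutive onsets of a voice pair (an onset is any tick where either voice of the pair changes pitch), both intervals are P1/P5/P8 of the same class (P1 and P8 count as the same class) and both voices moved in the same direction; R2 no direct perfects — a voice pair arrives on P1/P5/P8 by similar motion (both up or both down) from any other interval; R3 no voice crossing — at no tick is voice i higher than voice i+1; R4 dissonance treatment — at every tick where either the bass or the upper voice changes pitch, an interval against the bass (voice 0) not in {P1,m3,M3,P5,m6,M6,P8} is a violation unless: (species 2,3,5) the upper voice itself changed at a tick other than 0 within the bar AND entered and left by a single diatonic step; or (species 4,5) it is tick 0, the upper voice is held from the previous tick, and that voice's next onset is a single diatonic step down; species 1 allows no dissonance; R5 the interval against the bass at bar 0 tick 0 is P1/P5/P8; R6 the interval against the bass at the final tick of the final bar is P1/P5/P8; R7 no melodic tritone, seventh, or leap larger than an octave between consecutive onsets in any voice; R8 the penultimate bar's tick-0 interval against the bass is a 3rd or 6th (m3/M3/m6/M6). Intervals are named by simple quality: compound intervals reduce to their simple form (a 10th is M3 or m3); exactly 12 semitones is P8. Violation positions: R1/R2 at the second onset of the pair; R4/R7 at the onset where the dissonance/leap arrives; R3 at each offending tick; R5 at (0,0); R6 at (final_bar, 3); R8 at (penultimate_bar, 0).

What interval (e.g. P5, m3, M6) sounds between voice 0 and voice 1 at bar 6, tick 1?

m6

voice 0=B2 voice 1=G3 -> m6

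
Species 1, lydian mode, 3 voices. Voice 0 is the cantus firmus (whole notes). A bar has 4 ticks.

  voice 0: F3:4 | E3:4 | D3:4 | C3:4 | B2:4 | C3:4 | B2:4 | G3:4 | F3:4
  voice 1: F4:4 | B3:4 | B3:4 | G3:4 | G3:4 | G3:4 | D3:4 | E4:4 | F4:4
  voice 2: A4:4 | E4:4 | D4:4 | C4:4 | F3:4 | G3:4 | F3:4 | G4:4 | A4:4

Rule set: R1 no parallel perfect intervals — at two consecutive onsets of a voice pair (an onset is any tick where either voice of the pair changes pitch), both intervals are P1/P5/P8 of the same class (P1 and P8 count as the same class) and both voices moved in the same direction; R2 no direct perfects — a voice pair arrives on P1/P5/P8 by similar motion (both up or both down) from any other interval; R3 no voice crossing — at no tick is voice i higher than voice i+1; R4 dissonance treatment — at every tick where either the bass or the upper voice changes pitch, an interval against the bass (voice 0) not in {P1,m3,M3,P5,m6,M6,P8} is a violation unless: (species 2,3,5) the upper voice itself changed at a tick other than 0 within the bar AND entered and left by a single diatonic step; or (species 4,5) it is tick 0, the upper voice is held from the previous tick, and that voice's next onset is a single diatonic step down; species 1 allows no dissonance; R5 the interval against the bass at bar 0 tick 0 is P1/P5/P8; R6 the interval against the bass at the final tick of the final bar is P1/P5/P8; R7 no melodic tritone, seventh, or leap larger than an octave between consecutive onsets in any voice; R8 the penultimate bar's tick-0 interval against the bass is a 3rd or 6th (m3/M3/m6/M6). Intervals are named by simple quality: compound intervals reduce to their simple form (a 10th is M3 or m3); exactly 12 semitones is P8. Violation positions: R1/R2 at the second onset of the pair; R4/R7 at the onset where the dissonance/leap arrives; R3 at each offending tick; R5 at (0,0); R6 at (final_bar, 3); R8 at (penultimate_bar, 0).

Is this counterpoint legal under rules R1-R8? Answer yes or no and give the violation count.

No (19 violations)

bar 0: v0=F3 v1=F4 v2=A4 (M3)
bar 1: v0=E3 v1=B3 v2=E4 (P8)
bar 2: v0=D3 v1=B3 v2=D4 (P8)
bar 3: v0=C3 v1=G3 v2=C4 (P8)
bar 4: v0=B2 v1=G3 v2=F3 (TT)
bar 5: v0=C3 v1=G3 v2=G3 (P5)
bar 6: v0=B2 v1=D3 v2=F3 (TT)
bar 7: v0=G3 v1=E4 v2=G4 (P8)
bar 8: v0=F3 v1=F4 v2=A4 (M3)
  R5 @ bar0.0: opens on M3
  R2 @ bar1.0: F3/F4 P8 -> E3/B3 P5 similar
  R2 @ bar1.0: F3/A4 M3 -> E3/E4 P8 similar
  R7 @ bar1.0: F4->B3 leap 6st
  R1 @ bar2.0: E3/E4 P8 -> D3/D4 P8 similar
  R1 @ bar3.0: D3/D4 P8 -> C3/C4 P8 similar
  R2 @ bar3.0: D3/B3 M6 -> C3/G3 P5 similar
  R3 @ bar4.0: G3 above F3
  R4 @ bar4.0: B2/F3 TT untreated
  R3 @ bar4.1: G3 above F3
  R3 @ bar4.2: G3 above F3
  R3 @ bar4.3: G3 above F3
  R2 @ bar5.0: B2/F3 TT -> C3/G3 P5 similar
  R4 @ bar6.0: B2/F3 TT untreated
  R2 @ bar7.0: B2/F3 TT -> G3/G4 P8 similar
  R7 @ bar7.0: D3->E4 leap 14st
  R7 @ bar7.0: F3->G4 leap 14st
  R8 @ bar7.0: penult P8 not 3rd/6th
  R6 @ bar8.3: closes on M3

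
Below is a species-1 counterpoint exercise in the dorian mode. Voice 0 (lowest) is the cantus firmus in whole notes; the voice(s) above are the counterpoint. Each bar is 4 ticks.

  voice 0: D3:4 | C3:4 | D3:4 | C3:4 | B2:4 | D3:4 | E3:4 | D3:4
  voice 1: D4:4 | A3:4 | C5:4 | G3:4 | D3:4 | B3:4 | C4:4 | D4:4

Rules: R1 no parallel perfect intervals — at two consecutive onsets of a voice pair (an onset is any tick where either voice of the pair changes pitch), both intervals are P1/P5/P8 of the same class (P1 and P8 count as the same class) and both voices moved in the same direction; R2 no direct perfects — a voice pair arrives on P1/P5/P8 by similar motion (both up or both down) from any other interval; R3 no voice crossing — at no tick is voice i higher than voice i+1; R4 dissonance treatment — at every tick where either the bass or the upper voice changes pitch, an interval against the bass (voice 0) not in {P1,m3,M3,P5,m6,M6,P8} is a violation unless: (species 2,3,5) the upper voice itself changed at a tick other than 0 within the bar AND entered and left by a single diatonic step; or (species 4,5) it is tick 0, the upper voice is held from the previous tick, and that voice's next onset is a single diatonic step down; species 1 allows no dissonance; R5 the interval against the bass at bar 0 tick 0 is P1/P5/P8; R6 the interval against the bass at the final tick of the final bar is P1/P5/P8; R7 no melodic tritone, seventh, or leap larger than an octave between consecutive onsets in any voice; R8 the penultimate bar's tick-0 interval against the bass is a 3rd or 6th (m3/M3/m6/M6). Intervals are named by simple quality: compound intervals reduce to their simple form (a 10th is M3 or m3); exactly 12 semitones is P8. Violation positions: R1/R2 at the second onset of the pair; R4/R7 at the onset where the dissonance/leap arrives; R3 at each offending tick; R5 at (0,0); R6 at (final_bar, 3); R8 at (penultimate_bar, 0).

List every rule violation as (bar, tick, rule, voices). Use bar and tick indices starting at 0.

bar 0: v0=D3 v1=D4 downbeat P8
bar 1: v0=C3 v1=A3 downbeat M6
bar 2: v0=D3 v1=C5 downbeat m7
bar 3: v0=C3 v1=G3 downbeat P5
bar 4: v0=B2 v1=D3 downbeat m3
bar 5: v0=D3 v1=B3 downbeat M6
bar 6: v0=E3 v1=C4 downbeat m6
bar 7: v0=D3 v1=D4 downbeat P8
  -> R4 @ bar 2 tick 0 v(0, 1): D3/C5 m7 untreated
  -> R7 @ bar 2 tick 0 v(1,): A3->C5 leap 15st
  -> R2 @ bar 3 tick 0 v(0, 1): D3/C5 m7 -> C3/G3 P5 similar
  -> R7 @ bar 3 tick 0 v(1,): C5->G3 leap 17st

(2, 0, R4, (0, 1))
(2, 0, R7, (1,))
(3, 0, R2, (0, 1))
(3, 0, R7, (1,))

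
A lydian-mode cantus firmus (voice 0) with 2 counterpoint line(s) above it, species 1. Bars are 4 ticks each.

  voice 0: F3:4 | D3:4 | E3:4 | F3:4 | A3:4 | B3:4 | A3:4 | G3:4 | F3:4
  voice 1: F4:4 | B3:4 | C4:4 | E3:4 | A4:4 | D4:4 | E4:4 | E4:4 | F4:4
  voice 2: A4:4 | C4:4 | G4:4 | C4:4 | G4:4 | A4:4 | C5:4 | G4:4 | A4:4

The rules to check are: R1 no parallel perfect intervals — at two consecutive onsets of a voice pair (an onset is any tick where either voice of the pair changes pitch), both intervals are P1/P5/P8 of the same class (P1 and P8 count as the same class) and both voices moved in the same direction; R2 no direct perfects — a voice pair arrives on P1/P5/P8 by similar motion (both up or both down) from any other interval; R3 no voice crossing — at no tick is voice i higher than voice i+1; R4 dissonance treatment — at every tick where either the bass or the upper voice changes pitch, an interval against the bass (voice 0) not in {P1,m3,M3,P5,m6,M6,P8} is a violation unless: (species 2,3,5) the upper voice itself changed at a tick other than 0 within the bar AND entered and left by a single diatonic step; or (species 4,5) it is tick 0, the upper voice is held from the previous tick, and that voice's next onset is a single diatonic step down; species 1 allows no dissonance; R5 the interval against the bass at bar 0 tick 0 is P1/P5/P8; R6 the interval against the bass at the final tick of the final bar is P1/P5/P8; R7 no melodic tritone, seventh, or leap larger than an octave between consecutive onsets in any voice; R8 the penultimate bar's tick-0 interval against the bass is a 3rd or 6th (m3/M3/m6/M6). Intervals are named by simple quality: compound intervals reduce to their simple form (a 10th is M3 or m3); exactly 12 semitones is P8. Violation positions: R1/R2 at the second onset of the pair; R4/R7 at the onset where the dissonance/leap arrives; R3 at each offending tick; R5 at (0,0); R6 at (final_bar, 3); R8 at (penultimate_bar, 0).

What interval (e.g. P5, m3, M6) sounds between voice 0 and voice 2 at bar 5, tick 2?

m7

voice 0=B3 voice 2=A4 -> m7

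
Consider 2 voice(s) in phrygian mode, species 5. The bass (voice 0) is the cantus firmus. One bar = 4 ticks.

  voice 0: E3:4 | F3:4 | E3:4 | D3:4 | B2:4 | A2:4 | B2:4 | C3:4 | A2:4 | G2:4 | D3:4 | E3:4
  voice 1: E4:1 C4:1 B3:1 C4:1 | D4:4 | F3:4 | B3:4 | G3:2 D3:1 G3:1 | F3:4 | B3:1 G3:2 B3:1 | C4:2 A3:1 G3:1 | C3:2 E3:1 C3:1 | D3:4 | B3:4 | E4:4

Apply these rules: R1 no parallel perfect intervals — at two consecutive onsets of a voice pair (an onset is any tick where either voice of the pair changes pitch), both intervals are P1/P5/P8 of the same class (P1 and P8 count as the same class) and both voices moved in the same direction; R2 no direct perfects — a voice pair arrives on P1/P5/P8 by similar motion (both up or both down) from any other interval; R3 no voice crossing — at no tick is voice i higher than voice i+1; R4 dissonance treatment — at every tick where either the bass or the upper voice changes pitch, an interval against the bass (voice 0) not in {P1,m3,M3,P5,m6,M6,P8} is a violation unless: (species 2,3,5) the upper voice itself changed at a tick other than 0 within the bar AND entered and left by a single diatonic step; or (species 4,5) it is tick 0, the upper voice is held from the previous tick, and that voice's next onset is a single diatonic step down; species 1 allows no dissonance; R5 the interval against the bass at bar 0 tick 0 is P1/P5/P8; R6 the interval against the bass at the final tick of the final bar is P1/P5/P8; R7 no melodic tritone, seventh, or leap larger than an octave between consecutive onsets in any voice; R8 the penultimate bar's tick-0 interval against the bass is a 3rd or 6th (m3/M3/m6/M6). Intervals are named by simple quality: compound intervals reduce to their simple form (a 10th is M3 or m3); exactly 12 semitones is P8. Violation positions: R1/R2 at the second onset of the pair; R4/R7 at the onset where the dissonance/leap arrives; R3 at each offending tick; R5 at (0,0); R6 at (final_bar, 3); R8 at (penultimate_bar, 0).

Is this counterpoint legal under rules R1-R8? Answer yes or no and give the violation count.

No (6 violations)

bar 0: v0=E3 v1=E4 (P8)
bar 1: v0=F3 v1=D4 (M6)
bar 2: v0=E3 v1=F3 (m2)
bar 3: v0=D3 v1=B3 (M6)
bar 4: v0=B2 v1=G3 (m6)
bar 5: v0=A2 v1=F3 (m6)
bar 6: v0=B2 v1=B3 (P8)
bar 7: v0=C3 v1=C4 (P8)
bar 8: v0=A2 v1=C3 (m3)
bar 9: v0=G2 v1=D3 (P5)
bar 10: v0=D3 v1=B3 (M6)
bar 11: v0=E3 v1=E4 (P8)
  R4 @ bar2.0: E3/F3 m2 untreated
  R7 @ bar3.0: F3->B3 leap 6st
  R2 @ bar6.0: A2/F3 m6 -> B2/B3 P8 similar
  R7 @ bar6.0: F3->B3 leap 6st
  R1 @ bar7.0: B2/B3 P8 -> C3/C4 P8 similar
  R2 @ bar11.0: D3/B3 M6 -> E3/E4 P8 similar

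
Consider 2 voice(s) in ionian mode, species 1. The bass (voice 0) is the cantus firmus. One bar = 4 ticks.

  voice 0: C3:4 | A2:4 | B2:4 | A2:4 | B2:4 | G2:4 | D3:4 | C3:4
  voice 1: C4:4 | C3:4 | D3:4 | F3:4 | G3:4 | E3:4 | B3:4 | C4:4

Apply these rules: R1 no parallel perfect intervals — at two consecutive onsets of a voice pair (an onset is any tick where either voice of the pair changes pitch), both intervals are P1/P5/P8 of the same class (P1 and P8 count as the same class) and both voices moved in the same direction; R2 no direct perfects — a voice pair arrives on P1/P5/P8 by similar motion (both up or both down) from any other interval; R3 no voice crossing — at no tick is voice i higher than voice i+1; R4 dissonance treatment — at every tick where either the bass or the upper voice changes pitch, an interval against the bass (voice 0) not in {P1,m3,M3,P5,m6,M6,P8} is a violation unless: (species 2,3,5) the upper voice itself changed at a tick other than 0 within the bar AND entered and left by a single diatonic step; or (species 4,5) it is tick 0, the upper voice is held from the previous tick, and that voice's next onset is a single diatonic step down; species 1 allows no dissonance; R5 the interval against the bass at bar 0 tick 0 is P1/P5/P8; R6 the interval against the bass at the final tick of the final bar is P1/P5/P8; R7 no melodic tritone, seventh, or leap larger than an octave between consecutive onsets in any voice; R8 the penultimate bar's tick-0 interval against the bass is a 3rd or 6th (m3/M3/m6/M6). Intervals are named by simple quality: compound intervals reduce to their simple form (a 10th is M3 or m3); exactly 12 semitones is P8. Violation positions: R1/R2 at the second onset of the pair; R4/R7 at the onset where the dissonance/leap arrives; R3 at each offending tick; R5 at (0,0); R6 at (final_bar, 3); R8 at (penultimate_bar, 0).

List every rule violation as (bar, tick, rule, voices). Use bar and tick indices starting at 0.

bar 0: v0=C3 v1=C4 downbeat P8
bar 1: v0=A2 v1=C3 downbeat m3
bar 2: v0=B2 v1=D3 downbeat m3
bar 3: v0=A2 v1=F3 downbeat m6
bar 4: v0=B2 v1=G3 downbeat m6
bar 5: v0=G2 v1=E3 downbeat M6
bar 6: v0=D3 v1=B3 downbeat M6
bar 7: v0=C3 v1=C4 downbeat P8

No violations across 8 bars (C3..C3 vs C4..C4).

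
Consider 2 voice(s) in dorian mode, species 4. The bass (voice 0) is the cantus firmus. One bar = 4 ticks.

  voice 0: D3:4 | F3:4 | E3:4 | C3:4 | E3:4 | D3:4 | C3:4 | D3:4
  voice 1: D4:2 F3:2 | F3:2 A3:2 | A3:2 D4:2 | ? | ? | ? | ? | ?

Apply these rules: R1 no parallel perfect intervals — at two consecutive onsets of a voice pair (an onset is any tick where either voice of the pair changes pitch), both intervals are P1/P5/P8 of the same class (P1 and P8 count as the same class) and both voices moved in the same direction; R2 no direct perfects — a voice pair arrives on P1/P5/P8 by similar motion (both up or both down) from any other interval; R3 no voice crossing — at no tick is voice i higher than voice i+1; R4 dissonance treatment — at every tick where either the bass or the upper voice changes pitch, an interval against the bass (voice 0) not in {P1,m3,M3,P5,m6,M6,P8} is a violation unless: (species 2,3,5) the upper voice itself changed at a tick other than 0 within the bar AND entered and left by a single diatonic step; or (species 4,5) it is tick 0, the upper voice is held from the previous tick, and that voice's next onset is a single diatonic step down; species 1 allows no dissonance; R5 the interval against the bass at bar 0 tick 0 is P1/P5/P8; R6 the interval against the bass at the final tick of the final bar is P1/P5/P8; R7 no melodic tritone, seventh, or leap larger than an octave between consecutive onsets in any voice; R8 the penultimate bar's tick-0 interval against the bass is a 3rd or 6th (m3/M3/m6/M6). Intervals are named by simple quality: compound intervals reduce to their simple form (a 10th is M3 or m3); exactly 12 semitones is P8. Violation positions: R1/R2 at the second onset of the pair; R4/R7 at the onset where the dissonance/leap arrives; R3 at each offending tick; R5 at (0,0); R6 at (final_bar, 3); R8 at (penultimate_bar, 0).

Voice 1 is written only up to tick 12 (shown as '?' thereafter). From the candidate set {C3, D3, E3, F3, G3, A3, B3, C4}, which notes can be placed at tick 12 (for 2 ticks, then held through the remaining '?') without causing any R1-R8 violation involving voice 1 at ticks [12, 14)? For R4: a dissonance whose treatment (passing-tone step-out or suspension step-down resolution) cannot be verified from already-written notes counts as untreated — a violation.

{A3}

C3: violates R2,R7
D3: violates R4
E3: violates R7
F3: violates R4
G3: violates R2
A3: legal
B3: violates R4
C4: violates R2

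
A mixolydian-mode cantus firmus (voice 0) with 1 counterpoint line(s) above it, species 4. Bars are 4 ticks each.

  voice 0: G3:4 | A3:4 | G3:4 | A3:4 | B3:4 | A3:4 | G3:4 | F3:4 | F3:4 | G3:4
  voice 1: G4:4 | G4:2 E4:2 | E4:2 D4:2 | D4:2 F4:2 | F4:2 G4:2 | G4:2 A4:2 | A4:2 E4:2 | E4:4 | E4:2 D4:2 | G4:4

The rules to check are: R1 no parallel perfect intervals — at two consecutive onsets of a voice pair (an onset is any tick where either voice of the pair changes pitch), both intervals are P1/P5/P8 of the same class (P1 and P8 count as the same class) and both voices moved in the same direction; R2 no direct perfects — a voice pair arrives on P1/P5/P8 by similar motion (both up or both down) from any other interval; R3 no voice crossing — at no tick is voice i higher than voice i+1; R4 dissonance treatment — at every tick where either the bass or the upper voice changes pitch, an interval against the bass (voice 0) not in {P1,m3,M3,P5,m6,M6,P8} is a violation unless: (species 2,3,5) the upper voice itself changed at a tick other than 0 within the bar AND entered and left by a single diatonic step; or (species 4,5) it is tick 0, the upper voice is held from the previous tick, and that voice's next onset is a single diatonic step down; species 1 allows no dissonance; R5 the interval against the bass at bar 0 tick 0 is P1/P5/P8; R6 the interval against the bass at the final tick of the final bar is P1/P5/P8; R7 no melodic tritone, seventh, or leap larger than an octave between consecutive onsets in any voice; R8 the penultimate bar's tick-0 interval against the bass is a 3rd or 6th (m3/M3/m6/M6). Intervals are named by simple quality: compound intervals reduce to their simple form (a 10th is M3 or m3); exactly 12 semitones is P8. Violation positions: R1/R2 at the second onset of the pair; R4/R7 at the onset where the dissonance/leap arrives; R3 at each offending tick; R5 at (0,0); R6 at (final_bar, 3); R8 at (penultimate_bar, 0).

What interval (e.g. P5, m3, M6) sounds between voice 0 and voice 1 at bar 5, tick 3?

P8

voice 0=A3 voice 1=A4 -> P8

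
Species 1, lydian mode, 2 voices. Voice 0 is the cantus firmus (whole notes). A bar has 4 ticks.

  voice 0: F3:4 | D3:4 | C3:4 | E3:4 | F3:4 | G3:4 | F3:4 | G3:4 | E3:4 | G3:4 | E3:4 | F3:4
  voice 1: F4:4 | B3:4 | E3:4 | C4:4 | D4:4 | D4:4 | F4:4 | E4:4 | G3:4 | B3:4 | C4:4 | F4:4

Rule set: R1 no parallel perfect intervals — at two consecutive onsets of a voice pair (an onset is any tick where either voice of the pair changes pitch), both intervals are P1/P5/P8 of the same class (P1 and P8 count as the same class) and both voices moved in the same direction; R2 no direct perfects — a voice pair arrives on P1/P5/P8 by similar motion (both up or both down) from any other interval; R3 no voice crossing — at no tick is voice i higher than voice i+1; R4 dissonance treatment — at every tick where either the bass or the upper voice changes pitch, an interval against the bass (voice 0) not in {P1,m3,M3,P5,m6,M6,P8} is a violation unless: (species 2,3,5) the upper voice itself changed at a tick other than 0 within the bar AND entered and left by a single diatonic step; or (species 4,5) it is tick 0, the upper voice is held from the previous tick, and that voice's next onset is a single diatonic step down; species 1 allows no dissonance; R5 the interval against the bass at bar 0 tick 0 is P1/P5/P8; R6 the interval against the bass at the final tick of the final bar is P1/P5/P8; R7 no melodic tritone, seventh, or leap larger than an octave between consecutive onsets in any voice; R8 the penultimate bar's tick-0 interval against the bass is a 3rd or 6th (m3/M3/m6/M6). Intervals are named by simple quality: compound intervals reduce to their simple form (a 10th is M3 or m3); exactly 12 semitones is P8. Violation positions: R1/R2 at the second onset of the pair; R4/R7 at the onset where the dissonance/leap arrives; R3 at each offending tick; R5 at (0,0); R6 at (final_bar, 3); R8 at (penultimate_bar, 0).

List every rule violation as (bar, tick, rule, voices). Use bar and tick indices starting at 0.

(1, 0, R7, (1,))
(11, 0, R2, (0, 1))

bar 0: v0=F3 v1=F4 downbeat P8
bar 1: v0=D3 v1=B3 downbeat M6
bar 2: v0=C3 v1=E3 downbeat M3
bar 3: v0=E3 v1=C4 downbeat m6
bar 4: v0=F3 v1=D4 downbeat M6
bar 5: v0=G3 v1=D4 downbeat P5
bar 6: v0=F3 v1=F4 downbeat P8
bar 7: v0=G3 v1=E4 downbeat M6
bar 8: v0=E3 v1=G3 downbeat m3
bar 9: v0=G3 v1=B3 downbeat M3
bar 10: v0=E3 v1=C4 downbeat m6
bar 11: v0=F3 v1=F4 downbeat P8
  -> R7 @ bar 1 tick 0 v(1,): F4->B3 leap 6st
  -> R2 @ bar 11 tick 0 v(0, 1): E3/C4 m6 -> F3/F4 P8 similar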